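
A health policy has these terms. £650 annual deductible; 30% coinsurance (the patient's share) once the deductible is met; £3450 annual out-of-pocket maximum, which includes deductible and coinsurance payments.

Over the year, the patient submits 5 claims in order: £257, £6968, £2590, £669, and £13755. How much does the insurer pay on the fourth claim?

£618.50

Claim 1 (£257): entire amount goes to the deductible. Patient pays £257; OOP now £257. Insurer: £257 − £257 = £0.
Claim 2 (£6968): £393 to deductible, leaving £6575; coinsurance £6575 × 30% = £1972.50. Patient pays £2365.50; OOP now £2622.50. Plan pays £6968 − £2365.50 = £4602.50.
Claim 3 (£2590): 30% coinsurance on £2590 = £777. Patient owes £777 (running OOP £3399.50). Plan pays £2590 − £777 = £1813.
Claim 4 (£669): deductible met; 30% of £669 = £200.70. That would push OOP to £3600.20, over the £3450 cap, so patient pays £3450 − £3399.50 = £50.50. Plan pays £669 − £50.50 = £618.50.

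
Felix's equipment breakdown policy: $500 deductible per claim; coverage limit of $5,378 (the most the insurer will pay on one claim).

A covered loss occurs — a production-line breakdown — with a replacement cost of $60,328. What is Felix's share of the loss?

Less the $500 deductible: $60,328 − $500 = $59,828.
$59,828 exceeds the $5,378 limit, so the insurer pays the limit: $5,378.
Business owner's share is the uncovered remainder: $60,328 − $5,378 = $54,950.

$54,950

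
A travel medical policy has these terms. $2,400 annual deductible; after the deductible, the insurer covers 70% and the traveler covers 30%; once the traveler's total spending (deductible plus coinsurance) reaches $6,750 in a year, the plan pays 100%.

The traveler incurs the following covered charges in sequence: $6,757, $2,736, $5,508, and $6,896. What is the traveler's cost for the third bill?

$1,652.40

Claim 1 ($6,757): deductible takes $2,400, $4,357 remains; coinsurance $4,357 × 30% = $1,307.10. Traveler pays $3,707.10; OOP now $3,707.10.
Claim 2 ($2,736): deductible already satisfied, so traveler's share is 30% × $2,736 = $820.80. Traveler pays $820.80; OOP now $4,527.90.
Claim 3 ($5,508): deductible already satisfied, so traveler's share is 30% × $5,508 = $1,652.40. Traveler pays $1,652.40; OOP now $6,180.30.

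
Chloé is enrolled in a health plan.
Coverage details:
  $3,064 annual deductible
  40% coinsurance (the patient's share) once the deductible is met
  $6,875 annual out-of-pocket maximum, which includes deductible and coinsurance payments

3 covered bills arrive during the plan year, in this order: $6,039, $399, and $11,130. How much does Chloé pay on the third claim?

#1 ($6,039): deductible takes $3,064, $2,975 remains; 40% of $2,975 = $1,190. Patient owes $4,254 (running OOP $4,254).
#2 ($399): deductible met; 40% of $399 = $159.60. Patient pays $159.60; OOP now $4,413.60.
#3 ($11,130): deductible met; 40% of $11,130 = $4,452. That would push OOP to $8,865.60, over the $6,875 cap, so patient pays $6,875 − $4,413.60 = $2,461.40.

$2,461.40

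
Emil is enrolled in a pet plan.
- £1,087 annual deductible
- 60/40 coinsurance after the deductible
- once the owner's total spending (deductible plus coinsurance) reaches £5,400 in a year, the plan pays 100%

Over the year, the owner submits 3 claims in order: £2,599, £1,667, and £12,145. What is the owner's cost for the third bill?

Claim 1 — £2,599: deductible takes £1,087, £1,512 remains; coinsurance £1,512 × 40% = £604.80. Cost to owner: £1,691.80. OOP to date £1,691.80.
Claim 2 — £1,667: 40% coinsurance on £1,667 = £666.80. Owner owes £666.80 (running OOP £2,358.60).
Claim 3 — £12,145: deductible met; 40% of £12,145 = £4,858. Adding that to £2,358.60 gives £7,216.60, past the £5,400 cap; owner pays only £5,400 − £2,358.60 = £3,041.40.

£3,041.40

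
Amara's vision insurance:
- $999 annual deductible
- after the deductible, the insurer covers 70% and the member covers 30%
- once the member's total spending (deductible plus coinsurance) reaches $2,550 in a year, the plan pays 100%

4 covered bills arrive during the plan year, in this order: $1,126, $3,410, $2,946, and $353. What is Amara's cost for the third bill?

Bill 1, $1,126: $999 finishes the deductible; $127 goes to coinsurance; member's 30% is $38.10. Member owes $1,037.10 (running OOP $1,037.10).
Bill 2, $3,410: 30% coinsurance on $3,410 = $1,023. Member owes $1,023 (running OOP $2,060.10).
Bill 3, $2,946: 30% coinsurance on $2,946 = $883.80. OOP would hit $2,943.90 > $2,550, so the cap limits the member to $2,550 − $2,060.10 = $489.90.

$489.90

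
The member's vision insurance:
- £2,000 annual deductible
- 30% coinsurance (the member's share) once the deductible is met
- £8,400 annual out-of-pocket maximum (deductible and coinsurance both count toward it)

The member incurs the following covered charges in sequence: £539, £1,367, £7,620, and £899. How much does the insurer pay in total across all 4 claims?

Claim 1 (£539): entire amount goes to the deductible. Member owes £539 (running OOP £539). Plan pays £539 − £539 = £0.
Claim 2 (£1,367): entire amount goes to the deductible. Member pays £1,367; OOP now £1,906. Insurer: £1,367 − £1,367 = £0.
Claim 3 (£7,620): £94 to deductible, leaving £7,526; member's 30% is £2,257.80. Member pays £2,351.80; OOP now £4,257.80. Insurer: £7,620 − £2,351.80 = £5,268.20.
Claim 4 (£899): deductible already satisfied, so member's share is 30% × £899 = £269.70. Member pays £269.70; OOP now £4,527.50. Insurer: £899 − £269.70 = £629.30.
Insurer total = bills − member's total = £10,425 − £4,527.50 = £5,897.50.

£5,897.50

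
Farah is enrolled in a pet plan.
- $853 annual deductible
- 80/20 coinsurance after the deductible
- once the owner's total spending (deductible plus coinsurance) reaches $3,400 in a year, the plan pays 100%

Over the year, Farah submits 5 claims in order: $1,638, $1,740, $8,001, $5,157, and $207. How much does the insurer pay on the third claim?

Claim 1 — $1,638: $853 finishes the deductible; $785 goes to coinsurance; 20% of $785 = $157. Owner pays $1,010; OOP now $1,010. Plan pays $1,638 − $1,010 = $628.
Claim 2 — $1,740: deductible met; 20% of $1,740 = $348. Owner pays $348; OOP now $1,358. Insurer: $1,740 − $348 = $1,392.
Claim 3 — $8,001: deductible already satisfied, so owner's share is 20% × $8,001 = $1,600.20. Owner pays $1,600.20; OOP now $2,958.20. Plan pays $8,001 − $1,600.20 = $6,400.80.

$6,400.80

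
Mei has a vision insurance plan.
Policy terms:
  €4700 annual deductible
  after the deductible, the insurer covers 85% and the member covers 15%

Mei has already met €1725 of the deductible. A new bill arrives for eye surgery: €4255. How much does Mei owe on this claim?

€3167

Deductible still to meet: €4700 − €1725 = €2975.
That leaves €4255 − €2975 = €1280 for coinsurance.
Coinsurance: €1280 × 15% = €192.
That puts the member's cost at €2975 + €192 = €3167.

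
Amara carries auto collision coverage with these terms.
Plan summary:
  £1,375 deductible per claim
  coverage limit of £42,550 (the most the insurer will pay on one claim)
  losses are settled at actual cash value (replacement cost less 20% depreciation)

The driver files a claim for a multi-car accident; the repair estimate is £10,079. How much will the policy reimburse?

At 20% depreciation, ACV = £10,079 − £2,015.80 = £8,063.20.
After the deductible, £8,063.20 − £1,375 = £6,688.20 remains.
£6,688.20 ≤ £42,550, so the limit doesn't bind; insurer pays £6,688.20.

£6,688.20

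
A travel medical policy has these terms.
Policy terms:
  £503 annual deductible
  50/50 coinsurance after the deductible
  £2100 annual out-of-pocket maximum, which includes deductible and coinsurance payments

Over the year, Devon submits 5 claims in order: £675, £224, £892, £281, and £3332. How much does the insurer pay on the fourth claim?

Bill 1, £675: £503 finishes the deductible; £172 goes to coinsurance; coinsurance £172 × 50% = £86. Cost to traveler: £589. OOP to date £589. Insurer: £675 − £589 = £86.
Bill 2, £224: deductible met; 50% of £224 = £112. Traveler pays £112; OOP now £701. Insurer: £224 − £112 = £112.
Bill 3, £892: deductible met; 50% of £892 = £446. Traveler pays £446; OOP now £1147. Plan pays £892 − £446 = £446.
Bill 4, £281: 50% coinsurance on £281 = £140.50. Traveler pays £140.50; OOP now £1287.50. Plan pays £281 − £140.50 = £140.50.

£140.50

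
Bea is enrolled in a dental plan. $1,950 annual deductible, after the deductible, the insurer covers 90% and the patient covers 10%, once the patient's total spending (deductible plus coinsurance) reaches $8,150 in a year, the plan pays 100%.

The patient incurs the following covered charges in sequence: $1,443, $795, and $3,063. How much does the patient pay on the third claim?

Claim 1 ($1,443): fully absorbed by the deductible. Patient pays $1,443; OOP now $1,443.
Claim 2 ($795): $507 to deductible, leaving $288; coinsurance $288 × 10% = $28.80. Patient pays $535.80; OOP now $1,978.80.
Claim 3 ($3,063): deductible met; 10% of $3,063 = $306.30. Patient pays $306.30; OOP now $2,285.10.

$306.30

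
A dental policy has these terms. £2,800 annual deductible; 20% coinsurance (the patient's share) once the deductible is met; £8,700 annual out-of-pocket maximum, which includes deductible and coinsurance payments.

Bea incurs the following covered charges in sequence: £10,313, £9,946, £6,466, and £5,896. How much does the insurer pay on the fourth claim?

#1 (£10,313): £2,800 finishes the deductible; £7,513 goes to coinsurance; coinsurance £7,513 × 20% = £1,502.60. Patient owes £4,302.60 (running OOP £4,302.60). Plan pays £10,313 − £4,302.60 = £6,010.40.
#2 (£9,946): 20% coinsurance on £9,946 = £1,989.20. Patient pays £1,989.20; OOP now £6,291.80. Insurer: £9,946 − £1,989.20 = £7,956.80.
#3 (£6,466): deductible met; 20% of £6,466 = £1,293.20. Patient owes £1,293.20 (running OOP £7,585). Insurer: £6,466 − £1,293.20 = £5,172.80.
#4 (£5,896): deductible met; 20% of £5,896 = £1,179.20. Adding that to £7,585 gives £8,764.20, past the £8,700 cap; patient pays only £8,700 − £7,585 = £1,115. Insurer: £5,896 − £1,115 = £4,781.

£4,781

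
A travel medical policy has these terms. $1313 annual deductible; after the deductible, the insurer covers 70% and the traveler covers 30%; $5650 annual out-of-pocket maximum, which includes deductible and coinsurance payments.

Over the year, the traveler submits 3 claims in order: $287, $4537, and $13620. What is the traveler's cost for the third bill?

Claim 1 — $287: entire amount goes to the deductible. Traveler pays $287; OOP now $287.
Claim 2 — $4537: deductible takes $1026, $3511 remains; coinsurance $3511 × 30% = $1053.30. Cost to traveler: $2079.30. OOP to date $2366.30.
Claim 3 — $13620: deductible met; 30% of $13620 = $4086. That would push OOP to $6452.30, over the $5650 cap, so traveler pays $5650 − $2366.30 = $3283.70.

$3283.70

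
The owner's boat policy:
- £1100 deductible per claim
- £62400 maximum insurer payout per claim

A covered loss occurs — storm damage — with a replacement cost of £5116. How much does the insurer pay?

Subtract the deductible: £5116 − £1100 = £4016.
£4016 ≤ £62400, so the limit doesn't bind; insurer pays £4016.

£4016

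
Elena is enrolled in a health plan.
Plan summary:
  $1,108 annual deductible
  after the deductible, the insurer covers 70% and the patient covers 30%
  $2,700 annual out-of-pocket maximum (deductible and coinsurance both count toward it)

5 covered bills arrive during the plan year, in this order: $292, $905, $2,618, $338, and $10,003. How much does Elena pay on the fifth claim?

#1 ($292): fully absorbed by the deductible. Patient owes $292 (running OOP $292).
#2 ($905): $816 to deductible, leaving $89; patient's 30% is $26.70. Patient owes $842.70 (running OOP $1,134.70).
#3 ($2,618): deductible already satisfied, so patient's share is 30% × $2,618 = $785.40. Cost to patient: $785.40. OOP to date $1,920.10.
#4 ($338): 30% coinsurance on $338 = $101.40. Cost to patient: $101.40. OOP to date $2,021.50.
#5 ($10,003): deductible met; 30% of $10,003 = $3,000.90. OOP would hit $5,022.40 > $2,700, so the cap limits the patient to $2,700 − $2,021.50 = $678.50.

$678.50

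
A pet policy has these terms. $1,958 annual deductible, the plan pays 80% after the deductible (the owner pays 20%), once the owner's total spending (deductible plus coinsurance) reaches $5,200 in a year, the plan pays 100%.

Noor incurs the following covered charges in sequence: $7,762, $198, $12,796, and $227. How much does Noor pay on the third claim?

Claim 1 ($7,762): $1,958 to deductible, leaving $5,804; owner's 20% is $1,160.80. Owner owes $3,118.80 (running OOP $3,118.80).
Claim 2 ($198): 20% coinsurance on $198 = $39.60. Cost to owner: $39.60. OOP to date $3,158.40.
Claim 3 ($12,796): 20% coinsurance on $12,796 = $2,559.20. OOP would hit $5,717.60 > $5,200, so the cap limits the owner to $5,200 − $3,158.40 = $2,041.60.

$2,041.60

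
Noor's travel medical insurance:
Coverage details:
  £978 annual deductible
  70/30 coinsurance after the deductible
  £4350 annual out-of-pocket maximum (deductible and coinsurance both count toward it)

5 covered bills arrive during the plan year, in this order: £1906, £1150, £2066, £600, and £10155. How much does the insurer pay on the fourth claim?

Claim 1 — £1906: £978 to deductible, leaving £928; 30% of £928 = £278.40. Cost to traveler: £1256.40. OOP to date £1256.40. Plan pays £1906 − £1256.40 = £649.60.
Claim 2 — £1150: deductible already satisfied, so traveler's share is 30% × £1150 = £345. Traveler owes £345 (running OOP £1601.40). Insurer: £1150 − £345 = £805.
Claim 3 — £2066: 30% coinsurance on £2066 = £619.80. Traveler owes £619.80 (running OOP £2221.20). Plan pays £2066 − £619.80 = £1446.20.
Claim 4 — £600: deductible met; 30% of £600 = £180. Cost to traveler: £180. OOP to date £2401.20. Plan pays £600 − £180 = £420.

£420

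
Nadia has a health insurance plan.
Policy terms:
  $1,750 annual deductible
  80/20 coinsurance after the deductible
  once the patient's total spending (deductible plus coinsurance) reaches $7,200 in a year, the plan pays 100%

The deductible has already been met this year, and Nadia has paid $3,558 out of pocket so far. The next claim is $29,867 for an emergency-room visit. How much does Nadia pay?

$3,642

The deductible is already satisfied, so the full bill goes to coinsurance.
20% of $29,867 = $5,973.40 falls to the patient.
That would bring total out-of-pocket to $9,531.40, past the $7,200 cap. The patient is capped at $7,200 − $3,558 = $3,642 on this claim.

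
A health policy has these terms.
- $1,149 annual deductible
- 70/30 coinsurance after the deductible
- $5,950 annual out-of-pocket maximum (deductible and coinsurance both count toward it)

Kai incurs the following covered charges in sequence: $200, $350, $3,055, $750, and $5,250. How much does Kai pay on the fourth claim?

$225

#1 ($200): fully absorbed by the deductible. Patient owes $200 (running OOP $200).
#2 ($350): all of it applies to the deductible. Patient owes $350 (running OOP $550).
#3 ($3,055): $599 finishes the deductible; $2,456 goes to coinsurance; 30% of $2,456 = $736.80. Cost to patient: $1,335.80. OOP to date $1,885.80.
#4 ($750): deductible already satisfied, so patient's share is 30% × $750 = $225. Cost to patient: $225. OOP to date $2,110.80.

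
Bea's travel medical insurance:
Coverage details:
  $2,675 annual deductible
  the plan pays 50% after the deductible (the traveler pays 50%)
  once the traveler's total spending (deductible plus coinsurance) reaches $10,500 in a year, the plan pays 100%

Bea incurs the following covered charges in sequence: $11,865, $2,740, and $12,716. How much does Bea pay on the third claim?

$1,860

Claim 1 — $11,865: deductible takes $2,675, $9,190 remains; coinsurance $9,190 × 50% = $4,595. Traveler pays $7,270; OOP now $7,270.
Claim 2 — $2,740: deductible already satisfied, so traveler's share is 50% × $2,740 = $1,370. Traveler owes $1,370 (running OOP $8,640).
Claim 3 — $12,716: 50% coinsurance on $12,716 = $6,358. That would push OOP to $14,998, over the $10,500 cap, so traveler pays $10,500 − $8,640 = $1,860.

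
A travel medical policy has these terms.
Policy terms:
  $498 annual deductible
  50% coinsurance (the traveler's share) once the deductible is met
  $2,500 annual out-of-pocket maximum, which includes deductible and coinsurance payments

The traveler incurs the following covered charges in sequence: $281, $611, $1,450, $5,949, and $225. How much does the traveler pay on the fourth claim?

#1 ($281): all of it applies to the deductible. Cost to traveler: $281. OOP to date $281.
#2 ($611): $217 finishes the deductible; $394 goes to coinsurance; 50% of $394 = $197. Traveler owes $414 (running OOP $695).
#3 ($1,450): deductible met; 50% of $1,450 = $725. Traveler owes $725 (running OOP $1,420).
#4 ($5,949): deductible met; 50% of $5,949 = $2,974.50. Adding that to $1,420 gives $4,394.50, past the $2,500 cap; traveler pays only $2,500 − $1,420 = $1,080.

$1,080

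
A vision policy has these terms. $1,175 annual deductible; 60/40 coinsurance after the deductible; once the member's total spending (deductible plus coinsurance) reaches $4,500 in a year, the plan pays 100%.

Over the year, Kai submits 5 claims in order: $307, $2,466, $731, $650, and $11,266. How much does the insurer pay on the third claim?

#1 ($307): all of it applies to the deductible. Member owes $307 (running OOP $307). Plan pays $307 − $307 = $0.
#2 ($2,466): $868 to deductible, leaving $1,598; member's 40% is $639.20. Member owes $1,507.20 (running OOP $1,814.20). Plan pays $2,466 − $1,507.20 = $958.80.
#3 ($731): deductible already satisfied, so member's share is 40% × $731 = $292.40. Member owes $292.40 (running OOP $2,106.60). Plan pays $731 − $292.40 = $438.60.

$438.60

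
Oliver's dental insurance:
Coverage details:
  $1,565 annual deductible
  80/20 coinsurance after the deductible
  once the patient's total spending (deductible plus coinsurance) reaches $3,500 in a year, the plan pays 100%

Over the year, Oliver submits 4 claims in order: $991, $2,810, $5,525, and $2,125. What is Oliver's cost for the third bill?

$1,105

#1 ($991): all of it applies to the deductible. Patient owes $991 (running OOP $991).
#2 ($2,810): $574 finishes the deductible; $2,236 goes to coinsurance; patient's 20% is $447.20. Cost to patient: $1,021.20. OOP to date $2,012.20.
#3 ($5,525): 20% coinsurance on $5,525 = $1,105. Patient pays $1,105; OOP now $3,117.20.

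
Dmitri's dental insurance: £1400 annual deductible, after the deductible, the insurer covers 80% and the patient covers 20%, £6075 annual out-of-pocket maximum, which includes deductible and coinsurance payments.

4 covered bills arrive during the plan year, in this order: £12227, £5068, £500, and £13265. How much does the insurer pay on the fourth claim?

£11869

#1 (£12227): deductible takes £1400, £10827 remains; 20% of £10827 = £2165.40. Patient owes £3565.40 (running OOP £3565.40). Plan pays £12227 − £3565.40 = £8661.60.
#2 (£5068): deductible already satisfied, so patient's share is 20% × £5068 = £1013.60. Cost to patient: £1013.60. OOP to date £4579. Insurer: £5068 − £1013.60 = £4054.40.
#3 (£500): deductible met; 20% of £500 = £100. Patient pays £100; OOP now £4679. Insurer: £500 − £100 = £400.
#4 (£13265): 20% coinsurance on £13265 = £2653. That would push OOP to £7332, over the £6075 cap, so patient pays £6075 − £4679 = £1396. Insurer: £13265 − £1396 = £11869.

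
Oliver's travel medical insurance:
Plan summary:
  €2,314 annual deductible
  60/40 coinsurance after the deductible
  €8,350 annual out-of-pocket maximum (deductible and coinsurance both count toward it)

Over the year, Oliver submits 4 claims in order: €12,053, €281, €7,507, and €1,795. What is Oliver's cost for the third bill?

#1 (€12,053): deductible takes €2,314, €9,739 remains; traveler's 40% is €3,895.60. Traveler owes €6,209.60 (running OOP €6,209.60).
#2 (€281): deductible met; 40% of €281 = €112.40. Traveler owes €112.40 (running OOP €6,322).
#3 (€7,507): deductible already satisfied, so traveler's share is 40% × €7,507 = €3,002.80. OOP would hit €9,324.80 > €8,350, so the cap limits the traveler to €8,350 − €6,322 = €2,028.

€2,028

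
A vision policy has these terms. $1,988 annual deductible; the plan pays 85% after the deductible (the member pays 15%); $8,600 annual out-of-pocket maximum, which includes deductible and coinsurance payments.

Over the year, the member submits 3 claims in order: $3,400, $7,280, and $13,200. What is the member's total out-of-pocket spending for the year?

$5,271.80

#1 ($3,400): deductible takes $1,988, $1,412 remains; coinsurance $1,412 × 15% = $211.80. Member owes $2,199.80 (running OOP $2,199.80).
#2 ($7,280): deductible met; 15% of $7,280 = $1,092. Member owes $1,092 (running OOP $3,291.80).
#3 ($13,200): 15% coinsurance on $13,200 = $1,980. Cost to member: $1,980. OOP to date $5,271.80.
Total paid by the member: $2,199.80 + $1,092 + $1,980 = $5,271.80.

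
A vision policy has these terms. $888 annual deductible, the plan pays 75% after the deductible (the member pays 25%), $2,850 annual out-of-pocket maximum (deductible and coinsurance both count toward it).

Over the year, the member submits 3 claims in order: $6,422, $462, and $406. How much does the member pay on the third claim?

$101.50

Bill 1, $6,422: $888 to deductible, leaving $5,534; 25% of $5,534 = $1,383.50. Member pays $2,271.50; OOP now $2,271.50.
Bill 2, $462: deductible met; 25% of $462 = $115.50. Member owes $115.50 (running OOP $2,387).
Bill 3, $406: deductible met; 25% of $406 = $101.50. Member owes $101.50 (running OOP $2,488.50).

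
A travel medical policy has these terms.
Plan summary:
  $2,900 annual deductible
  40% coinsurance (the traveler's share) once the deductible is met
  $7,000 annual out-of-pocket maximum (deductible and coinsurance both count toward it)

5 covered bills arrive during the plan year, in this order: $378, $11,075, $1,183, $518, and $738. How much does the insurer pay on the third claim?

$709.80

Claim 1 ($378): entire amount goes to the deductible. Traveler owes $378 (running OOP $378). Insurer: $378 − $378 = $0.
Claim 2 ($11,075): deductible takes $2,522, $8,553 remains; coinsurance $8,553 × 40% = $3,421.20. Traveler pays $5,943.20; OOP now $6,321.20. Insurer: $11,075 − $5,943.20 = $5,131.80.
Claim 3 ($1,183): deductible already satisfied, so traveler's share is 40% × $1,183 = $473.20. Cost to traveler: $473.20. OOP to date $6,794.40. Insurer: $1,183 − $473.20 = $709.80.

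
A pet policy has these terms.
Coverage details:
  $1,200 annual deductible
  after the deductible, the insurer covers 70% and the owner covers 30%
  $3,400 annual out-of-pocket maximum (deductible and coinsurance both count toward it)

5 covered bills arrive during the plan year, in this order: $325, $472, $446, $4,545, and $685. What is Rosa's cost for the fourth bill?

$1,363.50

Bill 1, $325: all of it applies to the deductible. Owner pays $325; OOP now $325.
Bill 2, $472: all of it applies to the deductible. Owner pays $472; OOP now $797.
Bill 3, $446: $403 to deductible, leaving $43; 30% of $43 = $12.90. Cost to owner: $415.90. OOP to date $1,212.90.
Bill 4, $4,545: 30% coinsurance on $4,545 = $1,363.50. Cost to owner: $1,363.50. OOP to date $2,576.40.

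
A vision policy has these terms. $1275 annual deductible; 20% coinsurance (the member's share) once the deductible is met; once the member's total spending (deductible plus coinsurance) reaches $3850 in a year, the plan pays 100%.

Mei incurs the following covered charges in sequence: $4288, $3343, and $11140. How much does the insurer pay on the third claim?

#1 ($4288): $1275 finishes the deductible; $3013 goes to coinsurance; 20% of $3013 = $602.60. Cost to member: $1877.60. OOP to date $1877.60. Plan pays $4288 − $1877.60 = $2410.40.
#2 ($3343): deductible met; 20% of $3343 = $668.60. Cost to member: $668.60. OOP to date $2546.20. Plan pays $3343 − $668.60 = $2674.40.
#3 ($11140): deductible already satisfied, so member's share is 20% × $11140 = $2228. That would push OOP to $4774.20, over the $3850 cap, so member pays $3850 − $2546.20 = $1303.80. Insurer: $11140 − $1303.80 = $9836.20.

$9836.20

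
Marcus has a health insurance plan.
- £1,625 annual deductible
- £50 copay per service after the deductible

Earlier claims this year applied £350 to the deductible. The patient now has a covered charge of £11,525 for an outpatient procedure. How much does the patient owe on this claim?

£350 of the £1,625 deductible is already met, leaving £1,275.
The remaining £10,250 (= £11,525 − £1,275) moves to the copay.
Copay on this service: £50.
That puts the patient's cost at £1,275 + £50 = £1,325.

£1,325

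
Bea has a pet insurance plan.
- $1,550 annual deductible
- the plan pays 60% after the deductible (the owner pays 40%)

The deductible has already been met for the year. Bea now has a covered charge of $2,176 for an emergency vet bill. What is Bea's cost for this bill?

$870.40

With the deductible met, the entire $2,176 is subject to coinsurance.
Coinsurance: $2,176 × 40% = $870.40.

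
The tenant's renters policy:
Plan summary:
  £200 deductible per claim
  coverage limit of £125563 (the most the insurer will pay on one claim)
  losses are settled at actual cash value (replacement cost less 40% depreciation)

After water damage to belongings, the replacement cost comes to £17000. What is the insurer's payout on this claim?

£10000

Depreciate 40%: the covered value is £17000 × 0.6 = £10200.
After the deductible, £10200 − £200 = £10000 remains.
That's under the £125563 cap, so the insurer reimburses the full £10000.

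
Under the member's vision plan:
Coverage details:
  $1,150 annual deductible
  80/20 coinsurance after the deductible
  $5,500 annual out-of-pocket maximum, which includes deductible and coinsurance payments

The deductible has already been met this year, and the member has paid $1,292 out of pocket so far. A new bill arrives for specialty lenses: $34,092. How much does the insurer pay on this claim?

With the deductible met, the entire $34,092 is subject to coinsurance.
Coinsurance: $34,092 × 20% = $6,818.40.
That would bring total out-of-pocket to $8,110.40, past the $5,500 cap. The member is capped at $5,500 − $1,292 = $4,208 on this claim.
Insurer pays the balance: $34,092 − $4,208 = $29,884.

$29,884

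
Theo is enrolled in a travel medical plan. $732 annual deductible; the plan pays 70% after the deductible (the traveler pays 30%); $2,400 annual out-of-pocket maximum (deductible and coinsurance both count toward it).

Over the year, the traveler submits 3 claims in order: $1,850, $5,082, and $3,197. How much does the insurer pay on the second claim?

$3,749.40

Bill 1, $1,850: $732 to deductible, leaving $1,118; traveler's 30% is $335.40. Traveler pays $1,067.40; OOP now $1,067.40. Plan pays $1,850 − $1,067.40 = $782.60.
Bill 2, $5,082: 30% coinsurance on $5,082 = $1,524.60. That would push OOP to $2,592, over the $2,400 cap, so traveler pays $2,400 − $1,067.40 = $1,332.60. Plan pays $5,082 − $1,332.60 = $3,749.40.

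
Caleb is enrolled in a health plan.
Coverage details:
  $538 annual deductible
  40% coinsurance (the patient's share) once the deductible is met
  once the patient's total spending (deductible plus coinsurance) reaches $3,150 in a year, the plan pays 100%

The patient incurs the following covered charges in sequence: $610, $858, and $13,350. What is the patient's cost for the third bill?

$2,240

Claim 1 ($610): $538 to deductible, leaving $72; 40% of $72 = $28.80. Cost to patient: $566.80. OOP to date $566.80.
Claim 2 ($858): deductible already satisfied, so patient's share is 40% × $858 = $343.20. Patient pays $343.20; OOP now $910.
Claim 3 ($13,350): deductible already satisfied, so patient's share is 40% × $13,350 = $5,340. Adding that to $910 gives $6,250, past the $3,150 cap; patient pays only $3,150 − $910 = $2,240.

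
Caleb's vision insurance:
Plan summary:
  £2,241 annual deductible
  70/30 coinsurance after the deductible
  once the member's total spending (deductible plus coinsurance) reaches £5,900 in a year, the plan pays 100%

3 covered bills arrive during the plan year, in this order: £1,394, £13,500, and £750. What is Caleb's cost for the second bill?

£4,506

Bill 1, £1,394: entire amount goes to the deductible. Cost to member: £1,394. OOP to date £1,394.
Bill 2, £13,500: £847 finishes the deductible; £12,653 goes to coinsurance; member's 30% is £3,795.90. Together that's £847 + £3,795.90 = £4,642.90. Adding that to £1,394 gives £6,036.90, past the £5,900 cap; member pays only £5,900 − £1,394 = £4,506.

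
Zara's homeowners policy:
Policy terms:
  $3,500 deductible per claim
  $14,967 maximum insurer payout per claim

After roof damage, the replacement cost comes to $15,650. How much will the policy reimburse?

Subtract the deductible: $15,650 − $3,500 = $12,150.
$12,150 ≤ $14,967, so the limit doesn't bind; insurer pays $12,150.

$12,150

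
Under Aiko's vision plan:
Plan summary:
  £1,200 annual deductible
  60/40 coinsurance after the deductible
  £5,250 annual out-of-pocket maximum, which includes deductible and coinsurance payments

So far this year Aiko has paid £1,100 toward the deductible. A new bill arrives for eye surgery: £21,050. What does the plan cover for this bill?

£16,900

Remaining deductible: £1,200 − £1,100 = £100.
After the £100 deductible portion, £21,050 − £100 = £20,950 is subject to coinsurance.
Member's 40% share of £20,950 is £8,380.
Member responsibility before any cap: £100 + £8,380 = £8,480.
Adding £8,480 to the £1,100 already spent would give £9,580, which exceeds the £5,250 cap; the member pays just £5,250 − £1,100 = £4,150.
The insurer covers the remainder: £21,050 − £4,150 = £16,900.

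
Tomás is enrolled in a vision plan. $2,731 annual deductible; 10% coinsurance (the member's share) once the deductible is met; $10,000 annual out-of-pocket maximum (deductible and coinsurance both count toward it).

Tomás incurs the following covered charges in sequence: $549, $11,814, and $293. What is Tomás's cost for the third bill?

$29.30

Claim 1 ($549): fully absorbed by the deductible. Cost to member: $549. OOP to date $549.
Claim 2 ($11,814): $2,182 finishes the deductible; $9,632 goes to coinsurance; member's 10% is $963.20. Member pays $3,145.20; OOP now $3,694.20.
Claim 3 ($293): deductible met; 10% of $293 = $29.30. Member pays $29.30; OOP now $3,723.50.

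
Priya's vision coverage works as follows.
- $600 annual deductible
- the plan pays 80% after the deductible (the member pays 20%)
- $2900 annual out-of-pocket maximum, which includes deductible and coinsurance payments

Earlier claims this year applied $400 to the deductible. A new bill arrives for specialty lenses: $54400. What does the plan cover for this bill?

$51900

$400 of the $600 deductible is already met, leaving $200.
The remaining $54200 (= $54400 − $200) moves to coinsurance.
Coinsurance: $54200 × 20% = $10840.
So the member owes $200 + $10840 = $11040 before any cap.
Adding $11040 to the $400 already spent would give $11440, which exceeds the $2900 cap; the member pays just $2900 − $400 = $2500.
Insurer pays the balance: $54400 − $2500 = $51900.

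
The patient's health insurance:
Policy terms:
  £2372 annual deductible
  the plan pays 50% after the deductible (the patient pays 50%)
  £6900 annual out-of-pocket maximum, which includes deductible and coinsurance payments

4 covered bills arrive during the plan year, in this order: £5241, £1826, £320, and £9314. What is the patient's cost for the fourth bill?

Claim 1 (£5241): deductible takes £2372, £2869 remains; 50% of £2869 = £1434.50. Patient pays £3806.50; OOP now £3806.50.
Claim 2 (£1826): deductible met; 50% of £1826 = £913. Patient pays £913; OOP now £4719.50.
Claim 3 (£320): deductible met; 50% of £320 = £160. Patient owes £160 (running OOP £4879.50).
Claim 4 (£9314): 50% coinsurance on £9314 = £4657. OOP would hit £9536.50 > £6900, so the cap limits the patient to £6900 − £4879.50 = £2020.50.

£2020.50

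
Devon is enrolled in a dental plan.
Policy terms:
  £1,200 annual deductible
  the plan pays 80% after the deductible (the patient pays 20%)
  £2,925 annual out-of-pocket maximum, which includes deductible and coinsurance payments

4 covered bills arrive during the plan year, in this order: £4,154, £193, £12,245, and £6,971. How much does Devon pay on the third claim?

Claim 1 (£4,154): £1,200 finishes the deductible; £2,954 goes to coinsurance; 20% of £2,954 = £590.80. Patient owes £1,790.80 (running OOP £1,790.80).
Claim 2 (£193): 20% coinsurance on £193 = £38.60. Patient owes £38.60 (running OOP £1,829.40).
Claim 3 (£12,245): deductible already satisfied, so patient's share is 20% × £12,245 = £2,449. That would push OOP to £4,278.40, over the £2,925 cap, so patient pays £2,925 − £1,829.40 = £1,095.60.

£1,095.60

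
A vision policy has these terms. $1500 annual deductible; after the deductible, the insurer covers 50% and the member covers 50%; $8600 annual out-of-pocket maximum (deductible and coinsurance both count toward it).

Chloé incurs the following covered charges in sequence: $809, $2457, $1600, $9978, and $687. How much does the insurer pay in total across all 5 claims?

$7015.50

Claim 1 — $809: all of it applies to the deductible. Member pays $809; OOP now $809. Plan pays $809 − $809 = $0.
Claim 2 — $2457: $691 finishes the deductible; $1766 goes to coinsurance; coinsurance $1766 × 50% = $883. Cost to member: $1574. OOP to date $2383. Plan pays $2457 − $1574 = $883.
Claim 3 — $1600: deductible met; 50% of $1600 = $800. Member owes $800 (running OOP $3183). Plan pays $1600 − $800 = $800.
Claim 4 — $9978: deductible already satisfied, so member's share is 50% × $9978 = $4989. Member pays $4989; OOP now $8172. Plan pays $9978 − $4989 = $4989.
Claim 5 — $687: 50% coinsurance on $687 = $343.50. Cost to member: $343.50. OOP to date $8515.50. Insurer: $687 − $343.50 = $343.50.
Insurer total = bills − member's total = $15531 − $8515.50 = $7015.50.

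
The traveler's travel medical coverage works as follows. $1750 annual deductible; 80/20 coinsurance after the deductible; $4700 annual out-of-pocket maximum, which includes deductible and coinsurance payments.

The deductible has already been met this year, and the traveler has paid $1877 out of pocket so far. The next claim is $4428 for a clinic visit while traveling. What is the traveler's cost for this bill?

The deductible is already satisfied, so the full bill goes to coinsurance.
20% of $4428 = $885.60 falls to the traveler.
Cumulative spending $1877 + $885.60 = $2762.60 stays under the $4700 maximum.

$885.60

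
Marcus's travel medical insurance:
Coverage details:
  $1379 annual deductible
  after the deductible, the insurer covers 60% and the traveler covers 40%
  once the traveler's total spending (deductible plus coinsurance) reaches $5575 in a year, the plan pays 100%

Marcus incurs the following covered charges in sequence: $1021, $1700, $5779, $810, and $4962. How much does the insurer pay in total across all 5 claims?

$8697

#1 ($1021): fully absorbed by the deductible. Traveler owes $1021 (running OOP $1021). Insurer: $1021 − $1021 = $0.
#2 ($1700): $358 to deductible, leaving $1342; traveler's 40% is $536.80. Traveler pays $894.80; OOP now $1915.80. Plan pays $1700 − $894.80 = $805.20.
#3 ($5779): deductible met; 40% of $5779 = $2311.60. Traveler pays $2311.60; OOP now $4227.40. Plan pays $5779 − $2311.60 = $3467.40.
#4 ($810): deductible met; 40% of $810 = $324. Traveler owes $324 (running OOP $4551.40). Plan pays $810 − $324 = $486.
#5 ($4962): deductible met; 40% of $4962 = $1984.80. Adding that to $4551.40 gives $6536.20, past the $5575 cap; traveler pays only $5575 − $4551.40 = $1023.60. Plan pays $4962 − $1023.60 = $3938.40.
Insurer total: $0 + $805.20 + $3467.40 + $486 + $3938.40 = $8697.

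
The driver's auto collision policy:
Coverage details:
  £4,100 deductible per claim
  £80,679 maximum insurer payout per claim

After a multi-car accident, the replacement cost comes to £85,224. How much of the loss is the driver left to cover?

£4,545

Less the £4,100 deductible: £85,224 − £4,100 = £81,124.
Since £81,124 > £80,679, the payout is capped at £80,679.
The driver bears the rest of the original loss: £85,224 − £80,679 = £4,545.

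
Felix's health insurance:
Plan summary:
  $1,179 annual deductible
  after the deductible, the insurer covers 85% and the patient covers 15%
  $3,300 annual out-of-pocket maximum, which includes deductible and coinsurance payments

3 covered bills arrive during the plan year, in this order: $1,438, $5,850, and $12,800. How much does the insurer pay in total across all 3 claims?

$16,788

Bill 1, $1,438: $1,179 to deductible, leaving $259; coinsurance $259 × 15% = $38.85. Cost to patient: $1,217.85. OOP to date $1,217.85. Plan pays $1,438 − $1,217.85 = $220.15.
Bill 2, $5,850: 15% coinsurance on $5,850 = $877.50. Patient owes $877.50 (running OOP $2,095.35). Plan pays $5,850 − $877.50 = $4,972.50.
Bill 3, $12,800: 15% coinsurance on $12,800 = $1,920. Adding that to $2,095.35 gives $4,015.35, past the $3,300 cap; patient pays only $3,300 − $2,095.35 = $1,204.65. Insurer: $12,800 − $1,204.65 = $11,595.35.
Insurer total = bills − patient's total = $20,088 − $3,300 = $16,788.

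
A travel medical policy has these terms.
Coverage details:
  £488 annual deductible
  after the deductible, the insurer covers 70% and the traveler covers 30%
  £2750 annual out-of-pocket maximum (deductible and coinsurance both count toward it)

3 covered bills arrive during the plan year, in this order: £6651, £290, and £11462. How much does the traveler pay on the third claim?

£326.10

Bill 1, £6651: £488 finishes the deductible; £6163 goes to coinsurance; coinsurance £6163 × 30% = £1848.90. Traveler pays £2336.90; OOP now £2336.90.
Bill 2, £290: 30% coinsurance on £290 = £87. Traveler owes £87 (running OOP £2423.90).
Bill 3, £11462: deductible met; 30% of £11462 = £3438.60. Adding that to £2423.90 gives £5862.50, past the £2750 cap; traveler pays only £2750 − £2423.90 = £326.10.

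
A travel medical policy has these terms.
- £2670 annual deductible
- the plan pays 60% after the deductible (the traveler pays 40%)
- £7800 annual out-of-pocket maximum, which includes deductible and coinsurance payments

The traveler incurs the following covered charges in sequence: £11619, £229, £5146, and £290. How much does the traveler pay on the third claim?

Claim 1 — £11619: £2670 to deductible, leaving £8949; coinsurance £8949 × 40% = £3579.60. Cost to traveler: £6249.60. OOP to date £6249.60.
Claim 2 — £229: deductible already satisfied, so traveler's share is 40% × £229 = £91.60. Traveler owes £91.60 (running OOP £6341.20).
Claim 3 — £5146: deductible met; 40% of £5146 = £2058.40. OOP would hit £8399.60 > £7800, so the cap limits the traveler to £7800 − £6341.20 = £1458.80.

£1458.80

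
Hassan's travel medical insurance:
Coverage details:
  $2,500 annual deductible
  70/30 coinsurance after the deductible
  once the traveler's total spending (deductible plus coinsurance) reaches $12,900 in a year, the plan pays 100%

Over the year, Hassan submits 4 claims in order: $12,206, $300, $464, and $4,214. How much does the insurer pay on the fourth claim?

Bill 1, $12,206: $2,500 finishes the deductible; $9,706 goes to coinsurance; coinsurance $9,706 × 30% = $2,911.80. Cost to traveler: $5,411.80. OOP to date $5,411.80. Plan pays $12,206 − $5,411.80 = $6,794.20.
Bill 2, $300: deductible met; 30% of $300 = $90. Traveler pays $90; OOP now $5,501.80. Plan pays $300 − $90 = $210.
Bill 3, $464: 30% coinsurance on $464 = $139.20. Cost to traveler: $139.20. OOP to date $5,641. Plan pays $464 − $139.20 = $324.80.
Bill 4, $4,214: 30% coinsurance on $4,214 = $1,264.20. Cost to traveler: $1,264.20. OOP to date $6,905.20. Insurer: $4,214 − $1,264.20 = $2,949.80.

$2,949.80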